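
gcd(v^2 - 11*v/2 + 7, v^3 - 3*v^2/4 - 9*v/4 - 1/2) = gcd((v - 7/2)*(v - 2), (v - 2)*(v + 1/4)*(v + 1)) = v - 2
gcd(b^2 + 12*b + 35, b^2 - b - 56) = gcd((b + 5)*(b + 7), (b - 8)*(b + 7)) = b + 7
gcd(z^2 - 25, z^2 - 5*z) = z - 5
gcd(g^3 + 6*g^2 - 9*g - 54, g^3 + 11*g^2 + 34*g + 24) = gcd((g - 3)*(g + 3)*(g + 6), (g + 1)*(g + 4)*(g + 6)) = g + 6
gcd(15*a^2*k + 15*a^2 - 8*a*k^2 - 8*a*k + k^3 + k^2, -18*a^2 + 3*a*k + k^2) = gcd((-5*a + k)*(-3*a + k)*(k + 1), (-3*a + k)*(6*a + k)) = 3*a - k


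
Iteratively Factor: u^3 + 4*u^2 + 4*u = (u + 2)*(u^2 + 2*u) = u*(u + 2)*(u + 2)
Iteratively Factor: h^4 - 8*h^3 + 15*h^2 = (h)*(h^3 - 8*h^2 + 15*h) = h^2*(h^2 - 8*h + 15) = h^2*(h - 3)*(h - 5)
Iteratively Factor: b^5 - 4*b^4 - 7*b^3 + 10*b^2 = (b - 1)*(b^4 - 3*b^3 - 10*b^2) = b*(b - 1)*(b^3 - 3*b^2 - 10*b) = b*(b - 5)*(b - 1)*(b^2 + 2*b) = b*(b - 5)*(b - 1)*(b + 2)*(b)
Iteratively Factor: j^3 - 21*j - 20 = (j - 5)*(j^2 + 5*j + 4) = (j - 5)*(j + 1)*(j + 4)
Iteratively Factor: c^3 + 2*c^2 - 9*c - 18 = (c + 2)*(c^2 - 9) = (c + 2)*(c + 3)*(c - 3)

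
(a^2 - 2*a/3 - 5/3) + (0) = a^2 - 2*a/3 - 5/3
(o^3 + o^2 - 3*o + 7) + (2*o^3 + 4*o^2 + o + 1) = 3*o^3 + 5*o^2 - 2*o + 8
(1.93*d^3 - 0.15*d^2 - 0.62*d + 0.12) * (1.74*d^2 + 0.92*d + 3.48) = 3.3582*d^5 + 1.5146*d^4 + 5.4996*d^3 - 0.8836*d^2 - 2.0472*d + 0.4176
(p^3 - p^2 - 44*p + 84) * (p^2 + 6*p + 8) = p^5 + 5*p^4 - 42*p^3 - 188*p^2 + 152*p + 672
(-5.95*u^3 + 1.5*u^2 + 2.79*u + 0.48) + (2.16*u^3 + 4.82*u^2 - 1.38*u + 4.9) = -3.79*u^3 + 6.32*u^2 + 1.41*u + 5.38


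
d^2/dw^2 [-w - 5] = 0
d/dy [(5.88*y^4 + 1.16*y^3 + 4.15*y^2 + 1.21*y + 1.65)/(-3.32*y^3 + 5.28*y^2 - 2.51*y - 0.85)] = (-19.5216*y^6 + 62.0928*y^5 - 24.3736*y^4 - 17.7808*y^3 - 3.3293*y^2 - 24.479*y + 3.113)/(11.0224*y^6 - 35.0592*y^5 + 44.5448*y^4 - 20.8616*y^3 - 2.6759*y^2 + 4.267*y + 0.7225)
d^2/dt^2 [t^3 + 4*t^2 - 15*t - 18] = 6*t + 8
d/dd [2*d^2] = 4*d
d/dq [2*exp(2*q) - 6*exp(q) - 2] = (4*exp(q) - 6)*exp(q)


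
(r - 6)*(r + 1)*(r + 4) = r^3 - r^2 - 26*r - 24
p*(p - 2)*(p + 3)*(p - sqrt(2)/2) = p^4 - sqrt(2)*p^3/2 + p^3 - 6*p^2 - sqrt(2)*p^2/2 + 3*sqrt(2)*p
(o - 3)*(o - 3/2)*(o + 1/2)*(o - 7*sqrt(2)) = o^4 - 7*sqrt(2)*o^3 - 4*o^3 + 9*o^2/4 + 28*sqrt(2)*o^2 - 63*sqrt(2)*o/4 + 9*o/4 - 63*sqrt(2)/4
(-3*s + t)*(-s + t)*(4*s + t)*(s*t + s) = 12*s^4*t + 12*s^4 - 13*s^3*t^2 - 13*s^3*t + s*t^4 + s*t^3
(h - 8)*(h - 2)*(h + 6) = h^3 - 4*h^2 - 44*h + 96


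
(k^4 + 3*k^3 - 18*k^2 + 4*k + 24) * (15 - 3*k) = -3*k^5 + 6*k^4 + 99*k^3 - 282*k^2 - 12*k + 360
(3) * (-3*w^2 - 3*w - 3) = -9*w^2 - 9*w - 9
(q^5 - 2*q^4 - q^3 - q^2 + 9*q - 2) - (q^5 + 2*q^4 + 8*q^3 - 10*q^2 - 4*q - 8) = -4*q^4 - 9*q^3 + 9*q^2 + 13*q + 6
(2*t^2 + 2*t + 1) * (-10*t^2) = -20*t^4 - 20*t^3 - 10*t^2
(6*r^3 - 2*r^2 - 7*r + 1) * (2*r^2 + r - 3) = 12*r^5 + 2*r^4 - 34*r^3 + r^2 + 22*r - 3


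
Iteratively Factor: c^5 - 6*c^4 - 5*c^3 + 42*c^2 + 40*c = (c - 5)*(c^4 - c^3 - 10*c^2 - 8*c) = c*(c - 5)*(c^3 - c^2 - 10*c - 8) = c*(c - 5)*(c - 4)*(c^2 + 3*c + 2) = c*(c - 5)*(c - 4)*(c + 2)*(c + 1)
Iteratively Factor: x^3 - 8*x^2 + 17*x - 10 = (x - 2)*(x^2 - 6*x + 5) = (x - 2)*(x - 1)*(x - 5)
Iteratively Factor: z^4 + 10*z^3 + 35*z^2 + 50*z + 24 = (z + 2)*(z^3 + 8*z^2 + 19*z + 12) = (z + 1)*(z + 2)*(z^2 + 7*z + 12) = (z + 1)*(z + 2)*(z + 4)*(z + 3)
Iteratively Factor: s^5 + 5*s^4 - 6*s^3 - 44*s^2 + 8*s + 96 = (s + 3)*(s^4 + 2*s^3 - 12*s^2 - 8*s + 32) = (s + 3)*(s + 4)*(s^3 - 2*s^2 - 4*s + 8) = (s + 2)*(s + 3)*(s + 4)*(s^2 - 4*s + 4) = (s - 2)*(s + 2)*(s + 3)*(s + 4)*(s - 2)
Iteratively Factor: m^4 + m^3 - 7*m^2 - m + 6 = (m - 2)*(m^3 + 3*m^2 - m - 3) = (m - 2)*(m + 3)*(m^2 - 1) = (m - 2)*(m + 1)*(m + 3)*(m - 1)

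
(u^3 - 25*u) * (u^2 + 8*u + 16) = u^5 + 8*u^4 - 9*u^3 - 200*u^2 - 400*u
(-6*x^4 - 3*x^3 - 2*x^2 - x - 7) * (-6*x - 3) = 36*x^5 + 36*x^4 + 21*x^3 + 12*x^2 + 45*x + 21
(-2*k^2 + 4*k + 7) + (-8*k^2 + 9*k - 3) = -10*k^2 + 13*k + 4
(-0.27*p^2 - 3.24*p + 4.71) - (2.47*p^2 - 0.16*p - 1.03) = -2.74*p^2 - 3.08*p + 5.74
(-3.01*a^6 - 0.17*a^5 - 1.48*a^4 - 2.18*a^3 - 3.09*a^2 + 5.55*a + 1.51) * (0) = 0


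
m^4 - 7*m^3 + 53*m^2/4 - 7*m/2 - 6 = (m - 4)*(m - 2)*(m - 3/2)*(m + 1/2)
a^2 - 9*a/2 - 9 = (a - 6)*(a + 3/2)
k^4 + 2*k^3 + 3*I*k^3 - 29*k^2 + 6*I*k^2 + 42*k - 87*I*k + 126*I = (k - 3)*(k - 2)*(k + 7)*(k + 3*I)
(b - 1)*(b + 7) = b^2 + 6*b - 7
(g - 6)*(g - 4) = g^2 - 10*g + 24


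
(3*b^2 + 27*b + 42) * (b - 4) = 3*b^3 + 15*b^2 - 66*b - 168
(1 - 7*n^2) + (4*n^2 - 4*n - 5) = -3*n^2 - 4*n - 4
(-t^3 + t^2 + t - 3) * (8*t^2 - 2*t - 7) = -8*t^5 + 10*t^4 + 13*t^3 - 33*t^2 - t + 21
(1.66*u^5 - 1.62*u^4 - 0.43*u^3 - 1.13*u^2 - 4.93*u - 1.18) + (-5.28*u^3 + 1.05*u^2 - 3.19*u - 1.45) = 1.66*u^5 - 1.62*u^4 - 5.71*u^3 - 0.0799999999999998*u^2 - 8.12*u - 2.63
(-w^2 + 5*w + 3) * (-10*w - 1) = 10*w^3 - 49*w^2 - 35*w - 3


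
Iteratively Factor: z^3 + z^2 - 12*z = (z + 4)*(z^2 - 3*z) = (z - 3)*(z + 4)*(z)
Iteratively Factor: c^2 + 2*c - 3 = (c - 1)*(c + 3)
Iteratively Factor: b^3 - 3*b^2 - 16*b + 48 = (b - 4)*(b^2 + b - 12) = (b - 4)*(b - 3)*(b + 4)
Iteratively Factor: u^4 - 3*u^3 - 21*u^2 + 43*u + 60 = (u + 4)*(u^3 - 7*u^2 + 7*u + 15) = (u + 1)*(u + 4)*(u^2 - 8*u + 15) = (u - 3)*(u + 1)*(u + 4)*(u - 5)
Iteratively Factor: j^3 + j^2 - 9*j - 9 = (j + 1)*(j^2 - 9) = (j - 3)*(j + 1)*(j + 3)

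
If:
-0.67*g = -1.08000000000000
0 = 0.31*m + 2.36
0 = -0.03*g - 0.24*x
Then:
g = 1.61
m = -7.61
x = -0.20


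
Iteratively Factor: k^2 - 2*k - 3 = (k - 3)*(k + 1)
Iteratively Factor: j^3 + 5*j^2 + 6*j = (j + 2)*(j^2 + 3*j) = (j + 2)*(j + 3)*(j)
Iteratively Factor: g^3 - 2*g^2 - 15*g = (g + 3)*(g^2 - 5*g) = (g - 5)*(g + 3)*(g)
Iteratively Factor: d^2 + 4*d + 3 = (d + 3)*(d + 1)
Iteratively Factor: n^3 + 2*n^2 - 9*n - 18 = (n - 3)*(n^2 + 5*n + 6) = (n - 3)*(n + 3)*(n + 2)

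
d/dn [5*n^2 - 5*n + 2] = 10*n - 5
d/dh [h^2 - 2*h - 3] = 2*h - 2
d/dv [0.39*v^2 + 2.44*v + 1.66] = 0.78*v + 2.44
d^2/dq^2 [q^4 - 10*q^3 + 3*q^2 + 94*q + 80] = 12*q^2 - 60*q + 6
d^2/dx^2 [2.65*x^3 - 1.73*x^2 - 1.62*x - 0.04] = 15.9*x - 3.46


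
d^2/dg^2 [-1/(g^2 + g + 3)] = 2*(g^2 + g - (2*g + 1)^2 + 3)/(g^2 + g + 3)^3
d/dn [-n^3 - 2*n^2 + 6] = n*(-3*n - 4)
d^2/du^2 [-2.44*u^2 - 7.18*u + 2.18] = -4.88000000000000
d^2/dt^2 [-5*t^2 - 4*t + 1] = -10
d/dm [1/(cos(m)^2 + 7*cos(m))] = (2*cos(m) + 7)*sin(m)/((cos(m) + 7)^2*cos(m)^2)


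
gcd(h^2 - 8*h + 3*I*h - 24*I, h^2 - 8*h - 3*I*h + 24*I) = h - 8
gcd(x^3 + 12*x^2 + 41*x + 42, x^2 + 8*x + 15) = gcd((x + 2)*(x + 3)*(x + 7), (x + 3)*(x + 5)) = x + 3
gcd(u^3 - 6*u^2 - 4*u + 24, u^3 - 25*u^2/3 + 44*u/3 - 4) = u^2 - 8*u + 12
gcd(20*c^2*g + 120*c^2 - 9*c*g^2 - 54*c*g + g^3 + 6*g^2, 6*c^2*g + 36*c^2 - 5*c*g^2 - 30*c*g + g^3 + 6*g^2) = g + 6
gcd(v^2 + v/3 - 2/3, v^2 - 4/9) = v - 2/3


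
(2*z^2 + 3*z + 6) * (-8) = -16*z^2 - 24*z - 48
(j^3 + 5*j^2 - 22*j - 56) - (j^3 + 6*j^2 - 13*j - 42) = -j^2 - 9*j - 14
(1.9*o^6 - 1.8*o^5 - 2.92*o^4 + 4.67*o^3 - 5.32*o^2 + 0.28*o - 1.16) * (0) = 0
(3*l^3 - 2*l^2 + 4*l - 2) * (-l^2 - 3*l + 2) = -3*l^5 - 7*l^4 + 8*l^3 - 14*l^2 + 14*l - 4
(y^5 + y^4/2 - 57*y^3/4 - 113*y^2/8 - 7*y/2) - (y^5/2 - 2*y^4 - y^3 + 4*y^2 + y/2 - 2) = y^5/2 + 5*y^4/2 - 53*y^3/4 - 145*y^2/8 - 4*y + 2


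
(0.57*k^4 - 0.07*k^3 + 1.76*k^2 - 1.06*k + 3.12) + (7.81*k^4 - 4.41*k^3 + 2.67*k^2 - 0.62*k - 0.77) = 8.38*k^4 - 4.48*k^3 + 4.43*k^2 - 1.68*k + 2.35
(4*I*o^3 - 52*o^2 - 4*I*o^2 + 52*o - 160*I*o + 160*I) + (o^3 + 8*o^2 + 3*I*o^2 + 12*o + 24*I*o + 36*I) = o^3 + 4*I*o^3 - 44*o^2 - I*o^2 + 64*o - 136*I*o + 196*I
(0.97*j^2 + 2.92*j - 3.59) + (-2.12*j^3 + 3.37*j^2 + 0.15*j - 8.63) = -2.12*j^3 + 4.34*j^2 + 3.07*j - 12.22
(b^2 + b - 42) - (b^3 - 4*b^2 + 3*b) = -b^3 + 5*b^2 - 2*b - 42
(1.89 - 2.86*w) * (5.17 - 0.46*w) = 1.3156*w^2 - 15.6556*w + 9.7713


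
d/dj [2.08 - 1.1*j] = -1.10000000000000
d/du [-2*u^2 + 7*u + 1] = 7 - 4*u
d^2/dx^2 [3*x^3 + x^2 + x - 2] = 18*x + 2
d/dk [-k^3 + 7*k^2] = k*(14 - 3*k)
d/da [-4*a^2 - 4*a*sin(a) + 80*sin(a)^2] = -4*a*cos(a) - 8*a - 4*sin(a) + 80*sin(2*a)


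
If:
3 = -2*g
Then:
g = -3/2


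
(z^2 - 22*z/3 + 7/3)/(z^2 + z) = (3*z^2 - 22*z + 7)/(3*z*(z + 1))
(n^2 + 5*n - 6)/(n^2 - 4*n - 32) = (-n^2 - 5*n + 6)/(-n^2 + 4*n + 32)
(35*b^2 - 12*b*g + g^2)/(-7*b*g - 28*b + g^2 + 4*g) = (-5*b + g)/(g + 4)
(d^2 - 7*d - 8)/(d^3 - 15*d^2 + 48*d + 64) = 1/(d - 8)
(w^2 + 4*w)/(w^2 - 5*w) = (w + 4)/(w - 5)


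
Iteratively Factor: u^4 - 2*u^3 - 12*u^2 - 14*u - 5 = (u - 5)*(u^3 + 3*u^2 + 3*u + 1) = (u - 5)*(u + 1)*(u^2 + 2*u + 1) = (u - 5)*(u + 1)^2*(u + 1)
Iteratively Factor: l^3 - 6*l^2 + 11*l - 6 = (l - 3)*(l^2 - 3*l + 2) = (l - 3)*(l - 1)*(l - 2)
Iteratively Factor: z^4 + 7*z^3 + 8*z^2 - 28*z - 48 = (z - 2)*(z^3 + 9*z^2 + 26*z + 24) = (z - 2)*(z + 4)*(z^2 + 5*z + 6) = (z - 2)*(z + 2)*(z + 4)*(z + 3)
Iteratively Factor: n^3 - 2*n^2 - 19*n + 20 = (n - 5)*(n^2 + 3*n - 4) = (n - 5)*(n + 4)*(n - 1)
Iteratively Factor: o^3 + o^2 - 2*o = (o + 2)*(o^2 - o) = o*(o + 2)*(o - 1)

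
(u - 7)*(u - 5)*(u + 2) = u^3 - 10*u^2 + 11*u + 70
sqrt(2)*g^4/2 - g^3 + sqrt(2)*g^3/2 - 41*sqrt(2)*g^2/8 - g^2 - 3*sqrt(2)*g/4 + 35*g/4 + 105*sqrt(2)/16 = (g - 5/2)*(g + 7/2)*(g - 3*sqrt(2)/2)*(sqrt(2)*g/2 + 1/2)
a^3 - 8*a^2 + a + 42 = (a - 7)*(a - 3)*(a + 2)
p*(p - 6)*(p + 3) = p^3 - 3*p^2 - 18*p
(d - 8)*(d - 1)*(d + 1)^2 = d^4 - 7*d^3 - 9*d^2 + 7*d + 8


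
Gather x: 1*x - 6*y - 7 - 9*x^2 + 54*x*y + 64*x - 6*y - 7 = -9*x^2 + x*(54*y + 65) - 12*y - 14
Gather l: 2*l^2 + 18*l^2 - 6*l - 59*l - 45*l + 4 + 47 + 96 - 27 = 20*l^2 - 110*l + 120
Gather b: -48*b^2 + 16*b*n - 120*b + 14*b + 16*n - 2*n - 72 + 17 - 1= -48*b^2 + b*(16*n - 106) + 14*n - 56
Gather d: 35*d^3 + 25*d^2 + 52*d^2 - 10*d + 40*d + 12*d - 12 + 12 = 35*d^3 + 77*d^2 + 42*d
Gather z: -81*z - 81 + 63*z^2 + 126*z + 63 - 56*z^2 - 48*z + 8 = 7*z^2 - 3*z - 10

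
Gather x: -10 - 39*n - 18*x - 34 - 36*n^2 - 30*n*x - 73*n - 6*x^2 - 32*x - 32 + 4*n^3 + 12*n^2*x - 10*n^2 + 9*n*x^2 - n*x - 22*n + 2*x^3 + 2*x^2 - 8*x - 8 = 4*n^3 - 46*n^2 - 134*n + 2*x^3 + x^2*(9*n - 4) + x*(12*n^2 - 31*n - 58) - 84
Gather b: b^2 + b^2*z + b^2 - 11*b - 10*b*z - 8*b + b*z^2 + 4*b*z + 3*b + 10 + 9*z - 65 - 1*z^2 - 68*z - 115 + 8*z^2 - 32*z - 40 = b^2*(z + 2) + b*(z^2 - 6*z - 16) + 7*z^2 - 91*z - 210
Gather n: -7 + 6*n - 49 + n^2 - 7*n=n^2 - n - 56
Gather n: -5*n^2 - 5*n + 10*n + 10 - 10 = -5*n^2 + 5*n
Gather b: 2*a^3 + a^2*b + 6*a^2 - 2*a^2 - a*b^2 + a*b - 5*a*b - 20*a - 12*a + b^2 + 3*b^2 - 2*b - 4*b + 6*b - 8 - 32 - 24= 2*a^3 + 4*a^2 - 32*a + b^2*(4 - a) + b*(a^2 - 4*a) - 64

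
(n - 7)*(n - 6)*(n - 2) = n^3 - 15*n^2 + 68*n - 84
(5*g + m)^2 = 25*g^2 + 10*g*m + m^2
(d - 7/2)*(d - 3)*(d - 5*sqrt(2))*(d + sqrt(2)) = d^4 - 13*d^3/2 - 4*sqrt(2)*d^3 + d^2/2 + 26*sqrt(2)*d^2 - 42*sqrt(2)*d + 65*d - 105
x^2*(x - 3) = x^3 - 3*x^2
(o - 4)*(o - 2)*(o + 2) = o^3 - 4*o^2 - 4*o + 16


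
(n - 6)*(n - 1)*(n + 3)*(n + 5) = n^4 + n^3 - 35*n^2 - 57*n + 90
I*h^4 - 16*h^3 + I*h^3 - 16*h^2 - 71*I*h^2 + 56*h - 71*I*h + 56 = (h + I)*(h + 7*I)*(h + 8*I)*(I*h + I)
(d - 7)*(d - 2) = d^2 - 9*d + 14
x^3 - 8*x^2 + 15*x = x*(x - 5)*(x - 3)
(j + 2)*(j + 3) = j^2 + 5*j + 6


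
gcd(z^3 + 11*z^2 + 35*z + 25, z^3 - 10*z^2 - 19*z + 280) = z + 5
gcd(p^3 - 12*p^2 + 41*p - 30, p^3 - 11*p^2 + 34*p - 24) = p^2 - 7*p + 6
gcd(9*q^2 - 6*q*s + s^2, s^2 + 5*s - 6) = 1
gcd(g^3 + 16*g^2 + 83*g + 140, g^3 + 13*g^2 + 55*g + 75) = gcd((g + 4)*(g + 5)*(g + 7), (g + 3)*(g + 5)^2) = g + 5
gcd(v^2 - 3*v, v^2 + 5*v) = v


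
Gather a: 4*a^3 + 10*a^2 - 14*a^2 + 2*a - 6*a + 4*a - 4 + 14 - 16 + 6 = 4*a^3 - 4*a^2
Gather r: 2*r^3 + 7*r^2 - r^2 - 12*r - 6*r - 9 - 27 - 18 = 2*r^3 + 6*r^2 - 18*r - 54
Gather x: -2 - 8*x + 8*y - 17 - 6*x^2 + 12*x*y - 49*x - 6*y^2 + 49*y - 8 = -6*x^2 + x*(12*y - 57) - 6*y^2 + 57*y - 27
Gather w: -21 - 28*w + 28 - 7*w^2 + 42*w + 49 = -7*w^2 + 14*w + 56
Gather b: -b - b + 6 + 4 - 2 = 8 - 2*b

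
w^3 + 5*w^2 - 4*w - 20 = (w - 2)*(w + 2)*(w + 5)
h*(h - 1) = h^2 - h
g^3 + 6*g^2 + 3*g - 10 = (g - 1)*(g + 2)*(g + 5)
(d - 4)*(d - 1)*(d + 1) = d^3 - 4*d^2 - d + 4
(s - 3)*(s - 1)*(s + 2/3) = s^3 - 10*s^2/3 + s/3 + 2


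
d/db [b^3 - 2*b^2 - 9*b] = 3*b^2 - 4*b - 9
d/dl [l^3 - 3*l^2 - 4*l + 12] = 3*l^2 - 6*l - 4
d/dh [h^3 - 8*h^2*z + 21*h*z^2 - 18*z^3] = 3*h^2 - 16*h*z + 21*z^2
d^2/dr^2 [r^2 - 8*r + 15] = 2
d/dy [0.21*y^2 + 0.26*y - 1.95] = 0.42*y + 0.26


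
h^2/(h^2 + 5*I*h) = h/(h + 5*I)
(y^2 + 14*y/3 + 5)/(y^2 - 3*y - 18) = (y + 5/3)/(y - 6)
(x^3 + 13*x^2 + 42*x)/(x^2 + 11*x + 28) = x*(x + 6)/(x + 4)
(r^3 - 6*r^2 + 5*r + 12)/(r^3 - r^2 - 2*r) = (r^2 - 7*r + 12)/(r*(r - 2))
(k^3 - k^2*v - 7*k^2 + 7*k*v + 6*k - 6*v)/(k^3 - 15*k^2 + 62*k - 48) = (k - v)/(k - 8)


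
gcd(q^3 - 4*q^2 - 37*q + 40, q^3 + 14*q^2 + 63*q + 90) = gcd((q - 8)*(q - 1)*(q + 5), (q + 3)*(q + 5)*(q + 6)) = q + 5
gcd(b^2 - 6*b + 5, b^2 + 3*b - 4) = b - 1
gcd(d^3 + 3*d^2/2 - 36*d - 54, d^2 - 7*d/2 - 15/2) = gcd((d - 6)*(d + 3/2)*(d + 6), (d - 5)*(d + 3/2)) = d + 3/2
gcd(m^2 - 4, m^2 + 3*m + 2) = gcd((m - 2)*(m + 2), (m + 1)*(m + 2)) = m + 2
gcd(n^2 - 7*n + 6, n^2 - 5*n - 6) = n - 6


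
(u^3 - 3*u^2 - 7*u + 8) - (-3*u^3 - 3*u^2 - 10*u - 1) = 4*u^3 + 3*u + 9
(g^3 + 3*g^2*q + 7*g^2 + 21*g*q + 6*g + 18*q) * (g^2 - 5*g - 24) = g^5 + 3*g^4*q + 2*g^4 + 6*g^3*q - 53*g^3 - 159*g^2*q - 198*g^2 - 594*g*q - 144*g - 432*q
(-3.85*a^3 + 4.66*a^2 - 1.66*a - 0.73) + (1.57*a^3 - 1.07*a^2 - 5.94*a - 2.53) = -2.28*a^3 + 3.59*a^2 - 7.6*a - 3.26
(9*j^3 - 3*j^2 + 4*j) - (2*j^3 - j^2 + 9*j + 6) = 7*j^3 - 2*j^2 - 5*j - 6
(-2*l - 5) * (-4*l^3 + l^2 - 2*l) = 8*l^4 + 18*l^3 - l^2 + 10*l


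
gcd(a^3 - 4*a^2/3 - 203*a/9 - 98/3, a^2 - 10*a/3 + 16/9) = 1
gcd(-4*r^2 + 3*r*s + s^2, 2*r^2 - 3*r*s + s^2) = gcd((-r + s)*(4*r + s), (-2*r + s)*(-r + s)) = r - s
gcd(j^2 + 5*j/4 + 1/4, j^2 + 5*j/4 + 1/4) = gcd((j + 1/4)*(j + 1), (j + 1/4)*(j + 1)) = j^2 + 5*j/4 + 1/4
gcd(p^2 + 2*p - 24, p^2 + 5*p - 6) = p + 6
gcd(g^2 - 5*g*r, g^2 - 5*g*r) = -g^2 + 5*g*r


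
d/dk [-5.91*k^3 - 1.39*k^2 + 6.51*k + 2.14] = -17.73*k^2 - 2.78*k + 6.51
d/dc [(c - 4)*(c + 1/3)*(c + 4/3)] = 3*c^2 - 14*c/3 - 56/9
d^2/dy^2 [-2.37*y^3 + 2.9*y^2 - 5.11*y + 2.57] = 5.8 - 14.22*y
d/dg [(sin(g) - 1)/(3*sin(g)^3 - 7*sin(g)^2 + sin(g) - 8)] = (-6*sin(g)^3 + 16*sin(g)^2 - 14*sin(g) - 7)*cos(g)/(3*sin(g)^3 - 7*sin(g)^2 + sin(g) - 8)^2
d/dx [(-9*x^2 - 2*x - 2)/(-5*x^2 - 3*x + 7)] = (17*x^2 - 146*x - 20)/(25*x^4 + 30*x^3 - 61*x^2 - 42*x + 49)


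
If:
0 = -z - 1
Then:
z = -1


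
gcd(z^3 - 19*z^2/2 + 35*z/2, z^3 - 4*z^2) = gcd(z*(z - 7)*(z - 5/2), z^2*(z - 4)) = z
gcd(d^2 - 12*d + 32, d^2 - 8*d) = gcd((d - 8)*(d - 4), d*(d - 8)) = d - 8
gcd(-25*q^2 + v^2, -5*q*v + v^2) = 5*q - v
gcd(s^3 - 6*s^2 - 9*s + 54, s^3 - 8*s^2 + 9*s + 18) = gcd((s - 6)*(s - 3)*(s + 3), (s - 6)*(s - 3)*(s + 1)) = s^2 - 9*s + 18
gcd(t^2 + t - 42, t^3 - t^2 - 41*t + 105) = t + 7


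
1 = 1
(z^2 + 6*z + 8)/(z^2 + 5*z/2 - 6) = 2*(z + 2)/(2*z - 3)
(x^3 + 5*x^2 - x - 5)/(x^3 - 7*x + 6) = (x^2 + 6*x + 5)/(x^2 + x - 6)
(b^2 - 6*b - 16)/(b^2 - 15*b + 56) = (b + 2)/(b - 7)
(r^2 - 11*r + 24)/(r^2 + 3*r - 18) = (r - 8)/(r + 6)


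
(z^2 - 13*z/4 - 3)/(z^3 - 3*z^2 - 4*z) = (z + 3/4)/(z*(z + 1))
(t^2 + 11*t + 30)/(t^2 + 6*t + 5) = (t + 6)/(t + 1)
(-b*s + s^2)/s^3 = (-b + s)/s^2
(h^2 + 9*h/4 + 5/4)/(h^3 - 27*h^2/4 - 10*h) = (h + 1)/(h*(h - 8))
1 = 1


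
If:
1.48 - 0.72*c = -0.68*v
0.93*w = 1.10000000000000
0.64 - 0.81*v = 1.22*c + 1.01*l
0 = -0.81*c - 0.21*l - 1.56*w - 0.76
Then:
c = -8.21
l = 19.27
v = -10.87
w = 1.18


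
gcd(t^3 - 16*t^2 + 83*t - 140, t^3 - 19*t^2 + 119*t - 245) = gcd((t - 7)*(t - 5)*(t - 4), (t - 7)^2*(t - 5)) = t^2 - 12*t + 35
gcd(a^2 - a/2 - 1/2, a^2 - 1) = a - 1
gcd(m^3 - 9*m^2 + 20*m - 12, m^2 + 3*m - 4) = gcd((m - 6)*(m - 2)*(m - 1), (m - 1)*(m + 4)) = m - 1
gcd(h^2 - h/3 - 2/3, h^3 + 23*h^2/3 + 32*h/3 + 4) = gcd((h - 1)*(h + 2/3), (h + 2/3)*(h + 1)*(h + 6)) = h + 2/3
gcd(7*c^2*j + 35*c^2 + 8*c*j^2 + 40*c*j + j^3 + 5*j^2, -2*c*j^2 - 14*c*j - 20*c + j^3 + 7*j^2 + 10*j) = j + 5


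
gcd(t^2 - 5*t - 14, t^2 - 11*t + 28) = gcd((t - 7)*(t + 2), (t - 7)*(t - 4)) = t - 7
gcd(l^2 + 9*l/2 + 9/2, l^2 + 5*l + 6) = l + 3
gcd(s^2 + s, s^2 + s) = s^2 + s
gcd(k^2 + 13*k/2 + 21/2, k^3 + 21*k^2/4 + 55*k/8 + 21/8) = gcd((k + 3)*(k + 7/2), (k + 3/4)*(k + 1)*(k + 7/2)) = k + 7/2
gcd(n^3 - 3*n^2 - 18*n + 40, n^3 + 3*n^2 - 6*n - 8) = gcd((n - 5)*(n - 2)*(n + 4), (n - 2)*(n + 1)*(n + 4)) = n^2 + 2*n - 8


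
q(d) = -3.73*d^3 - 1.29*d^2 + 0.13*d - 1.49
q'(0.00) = 0.13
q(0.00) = -1.49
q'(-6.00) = -387.23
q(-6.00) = 756.97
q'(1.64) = -34.20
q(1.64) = -21.20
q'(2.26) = -62.85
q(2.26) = -50.84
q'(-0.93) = -7.15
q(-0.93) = 0.27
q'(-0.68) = -3.29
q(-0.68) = -1.00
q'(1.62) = -33.42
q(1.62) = -20.52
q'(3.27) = -127.96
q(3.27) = -145.28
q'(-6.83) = -504.25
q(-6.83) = 1125.87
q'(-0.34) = -0.29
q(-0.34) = -1.54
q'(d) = -11.19*d^2 - 2.58*d + 0.13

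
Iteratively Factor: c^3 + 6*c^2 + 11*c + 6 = (c + 3)*(c^2 + 3*c + 2) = (c + 2)*(c + 3)*(c + 1)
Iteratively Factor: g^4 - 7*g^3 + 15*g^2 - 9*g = (g - 1)*(g^3 - 6*g^2 + 9*g) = g*(g - 1)*(g^2 - 6*g + 9) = g*(g - 3)*(g - 1)*(g - 3)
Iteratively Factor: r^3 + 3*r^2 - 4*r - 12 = (r - 2)*(r^2 + 5*r + 6) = (r - 2)*(r + 3)*(r + 2)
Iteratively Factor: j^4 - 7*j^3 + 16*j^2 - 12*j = (j - 3)*(j^3 - 4*j^2 + 4*j) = (j - 3)*(j - 2)*(j^2 - 2*j) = j*(j - 3)*(j - 2)*(j - 2)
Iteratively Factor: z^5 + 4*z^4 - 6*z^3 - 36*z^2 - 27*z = (z)*(z^4 + 4*z^3 - 6*z^2 - 36*z - 27) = z*(z + 1)*(z^3 + 3*z^2 - 9*z - 27) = z*(z + 1)*(z + 3)*(z^2 - 9) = z*(z + 1)*(z + 3)^2*(z - 3)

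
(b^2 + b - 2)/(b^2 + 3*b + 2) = (b - 1)/(b + 1)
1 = 1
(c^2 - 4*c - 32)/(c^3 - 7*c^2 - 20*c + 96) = 1/(c - 3)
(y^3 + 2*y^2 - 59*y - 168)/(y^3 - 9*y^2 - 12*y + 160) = (y^2 + 10*y + 21)/(y^2 - y - 20)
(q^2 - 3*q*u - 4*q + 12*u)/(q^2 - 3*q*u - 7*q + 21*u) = (q - 4)/(q - 7)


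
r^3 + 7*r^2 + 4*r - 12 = (r - 1)*(r + 2)*(r + 6)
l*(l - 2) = l^2 - 2*l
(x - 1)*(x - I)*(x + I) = x^3 - x^2 + x - 1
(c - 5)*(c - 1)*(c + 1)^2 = c^4 - 4*c^3 - 6*c^2 + 4*c + 5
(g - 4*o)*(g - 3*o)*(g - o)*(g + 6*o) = g^4 - 2*g^3*o - 29*g^2*o^2 + 102*g*o^3 - 72*o^4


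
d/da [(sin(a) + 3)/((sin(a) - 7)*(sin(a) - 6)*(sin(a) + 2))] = 2*(-sin(a)^3 + sin(a)^2 + 33*sin(a) + 18)*cos(a)/((sin(a) - 7)^2*(sin(a) - 6)^2*(sin(a) + 2)^2)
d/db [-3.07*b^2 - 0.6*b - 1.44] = -6.14*b - 0.6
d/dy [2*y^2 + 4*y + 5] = 4*y + 4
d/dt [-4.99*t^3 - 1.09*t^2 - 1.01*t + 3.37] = -14.97*t^2 - 2.18*t - 1.01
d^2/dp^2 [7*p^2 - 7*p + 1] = 14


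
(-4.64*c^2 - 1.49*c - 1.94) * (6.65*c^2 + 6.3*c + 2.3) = -30.856*c^4 - 39.1405*c^3 - 32.96*c^2 - 15.649*c - 4.462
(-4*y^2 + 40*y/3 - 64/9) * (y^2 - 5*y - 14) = -4*y^4 + 100*y^3/3 - 160*y^2/9 - 1360*y/9 + 896/9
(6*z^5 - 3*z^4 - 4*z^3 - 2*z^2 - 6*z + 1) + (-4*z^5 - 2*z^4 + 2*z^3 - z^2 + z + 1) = 2*z^5 - 5*z^4 - 2*z^3 - 3*z^2 - 5*z + 2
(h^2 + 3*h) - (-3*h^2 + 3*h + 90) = 4*h^2 - 90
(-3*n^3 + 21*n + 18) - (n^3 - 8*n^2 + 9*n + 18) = -4*n^3 + 8*n^2 + 12*n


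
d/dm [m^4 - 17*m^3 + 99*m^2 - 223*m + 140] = 4*m^3 - 51*m^2 + 198*m - 223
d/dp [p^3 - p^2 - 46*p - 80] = 3*p^2 - 2*p - 46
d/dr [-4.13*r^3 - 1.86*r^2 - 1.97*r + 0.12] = -12.39*r^2 - 3.72*r - 1.97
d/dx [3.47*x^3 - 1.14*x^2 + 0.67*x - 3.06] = 10.41*x^2 - 2.28*x + 0.67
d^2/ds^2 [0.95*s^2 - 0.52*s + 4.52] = 1.90000000000000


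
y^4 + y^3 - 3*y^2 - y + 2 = (y - 1)^2*(y + 1)*(y + 2)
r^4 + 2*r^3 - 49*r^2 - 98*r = r*(r - 7)*(r + 2)*(r + 7)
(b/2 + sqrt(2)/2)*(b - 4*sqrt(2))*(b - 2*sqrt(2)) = b^3/2 - 5*sqrt(2)*b^2/2 + 2*b + 8*sqrt(2)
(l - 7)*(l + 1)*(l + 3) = l^3 - 3*l^2 - 25*l - 21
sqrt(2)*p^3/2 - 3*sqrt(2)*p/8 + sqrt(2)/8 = (p - 1/2)^2*(sqrt(2)*p/2 + sqrt(2)/2)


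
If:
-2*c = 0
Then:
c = 0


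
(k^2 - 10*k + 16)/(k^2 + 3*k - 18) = (k^2 - 10*k + 16)/(k^2 + 3*k - 18)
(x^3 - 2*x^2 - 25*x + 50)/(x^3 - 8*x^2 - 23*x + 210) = (x^2 - 7*x + 10)/(x^2 - 13*x + 42)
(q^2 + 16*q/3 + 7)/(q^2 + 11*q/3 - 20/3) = (3*q^2 + 16*q + 21)/(3*q^2 + 11*q - 20)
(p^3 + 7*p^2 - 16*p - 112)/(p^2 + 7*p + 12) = (p^2 + 3*p - 28)/(p + 3)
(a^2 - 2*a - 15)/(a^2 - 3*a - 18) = (a - 5)/(a - 6)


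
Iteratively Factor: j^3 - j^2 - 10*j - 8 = (j - 4)*(j^2 + 3*j + 2) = (j - 4)*(j + 1)*(j + 2)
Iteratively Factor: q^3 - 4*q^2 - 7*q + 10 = (q + 2)*(q^2 - 6*q + 5) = (q - 5)*(q + 2)*(q - 1)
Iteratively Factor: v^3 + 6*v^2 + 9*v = (v + 3)*(v^2 + 3*v) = (v + 3)^2*(v)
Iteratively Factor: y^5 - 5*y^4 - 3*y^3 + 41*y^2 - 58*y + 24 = (y - 2)*(y^4 - 3*y^3 - 9*y^2 + 23*y - 12) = (y - 4)*(y - 2)*(y^3 + y^2 - 5*y + 3) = (y - 4)*(y - 2)*(y + 3)*(y^2 - 2*y + 1) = (y - 4)*(y - 2)*(y - 1)*(y + 3)*(y - 1)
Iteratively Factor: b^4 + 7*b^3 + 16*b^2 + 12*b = (b)*(b^3 + 7*b^2 + 16*b + 12) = b*(b + 2)*(b^2 + 5*b + 6) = b*(b + 2)*(b + 3)*(b + 2)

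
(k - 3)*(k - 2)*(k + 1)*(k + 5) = k^4 + k^3 - 19*k^2 + 11*k + 30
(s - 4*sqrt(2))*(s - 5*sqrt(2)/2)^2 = s^3 - 9*sqrt(2)*s^2 + 105*s/2 - 50*sqrt(2)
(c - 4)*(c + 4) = c^2 - 16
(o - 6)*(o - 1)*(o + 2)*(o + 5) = o^4 - 33*o^2 - 28*o + 60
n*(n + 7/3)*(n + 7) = n^3 + 28*n^2/3 + 49*n/3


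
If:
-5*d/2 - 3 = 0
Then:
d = -6/5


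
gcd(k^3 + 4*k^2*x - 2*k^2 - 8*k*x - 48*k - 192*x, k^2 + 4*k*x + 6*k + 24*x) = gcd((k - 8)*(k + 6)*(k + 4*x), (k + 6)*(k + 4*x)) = k^2 + 4*k*x + 6*k + 24*x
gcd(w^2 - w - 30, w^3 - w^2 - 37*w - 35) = w + 5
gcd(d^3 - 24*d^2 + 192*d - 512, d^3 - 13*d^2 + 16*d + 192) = d^2 - 16*d + 64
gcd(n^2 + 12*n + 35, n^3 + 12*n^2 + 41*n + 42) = n + 7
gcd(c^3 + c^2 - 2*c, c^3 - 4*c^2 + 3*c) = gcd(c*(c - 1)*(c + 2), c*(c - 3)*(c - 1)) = c^2 - c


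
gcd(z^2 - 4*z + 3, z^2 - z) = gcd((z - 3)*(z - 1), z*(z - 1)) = z - 1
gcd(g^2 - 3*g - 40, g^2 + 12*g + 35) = g + 5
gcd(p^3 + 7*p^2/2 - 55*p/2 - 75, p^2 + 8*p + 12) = p + 6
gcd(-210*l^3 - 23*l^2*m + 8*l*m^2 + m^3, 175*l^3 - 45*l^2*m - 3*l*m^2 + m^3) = 35*l^2 - 2*l*m - m^2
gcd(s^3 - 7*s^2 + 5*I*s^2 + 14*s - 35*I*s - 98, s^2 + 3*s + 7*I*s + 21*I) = s + 7*I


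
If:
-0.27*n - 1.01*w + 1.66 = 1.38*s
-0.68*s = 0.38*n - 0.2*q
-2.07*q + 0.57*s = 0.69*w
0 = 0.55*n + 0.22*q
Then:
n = 0.33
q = -0.83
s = -0.43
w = 2.14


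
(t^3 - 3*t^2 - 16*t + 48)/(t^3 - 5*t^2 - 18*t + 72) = (t - 4)/(t - 6)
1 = 1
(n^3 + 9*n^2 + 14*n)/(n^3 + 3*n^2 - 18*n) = (n^2 + 9*n + 14)/(n^2 + 3*n - 18)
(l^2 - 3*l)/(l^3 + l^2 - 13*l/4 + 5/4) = 4*l*(l - 3)/(4*l^3 + 4*l^2 - 13*l + 5)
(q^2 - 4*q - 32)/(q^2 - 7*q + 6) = (q^2 - 4*q - 32)/(q^2 - 7*q + 6)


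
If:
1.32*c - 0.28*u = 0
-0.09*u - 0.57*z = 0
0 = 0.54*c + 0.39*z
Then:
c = 0.00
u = 0.00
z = 0.00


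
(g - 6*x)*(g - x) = g^2 - 7*g*x + 6*x^2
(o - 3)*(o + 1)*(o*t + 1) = o^3*t - 2*o^2*t + o^2 - 3*o*t - 2*o - 3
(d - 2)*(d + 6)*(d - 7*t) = d^3 - 7*d^2*t + 4*d^2 - 28*d*t - 12*d + 84*t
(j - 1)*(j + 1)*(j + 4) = j^3 + 4*j^2 - j - 4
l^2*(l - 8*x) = l^3 - 8*l^2*x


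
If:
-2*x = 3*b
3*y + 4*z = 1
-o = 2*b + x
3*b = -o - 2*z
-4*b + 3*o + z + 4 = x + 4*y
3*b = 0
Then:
No Solution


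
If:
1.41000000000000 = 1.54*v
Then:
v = 0.92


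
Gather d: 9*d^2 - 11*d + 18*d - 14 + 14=9*d^2 + 7*d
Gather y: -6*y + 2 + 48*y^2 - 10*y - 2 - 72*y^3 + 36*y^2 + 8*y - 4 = -72*y^3 + 84*y^2 - 8*y - 4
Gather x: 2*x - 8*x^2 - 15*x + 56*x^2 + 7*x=48*x^2 - 6*x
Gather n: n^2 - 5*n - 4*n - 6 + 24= n^2 - 9*n + 18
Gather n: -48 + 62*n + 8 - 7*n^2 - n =-7*n^2 + 61*n - 40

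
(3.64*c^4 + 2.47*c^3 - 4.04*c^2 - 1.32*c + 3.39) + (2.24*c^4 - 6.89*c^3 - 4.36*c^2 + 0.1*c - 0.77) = 5.88*c^4 - 4.42*c^3 - 8.4*c^2 - 1.22*c + 2.62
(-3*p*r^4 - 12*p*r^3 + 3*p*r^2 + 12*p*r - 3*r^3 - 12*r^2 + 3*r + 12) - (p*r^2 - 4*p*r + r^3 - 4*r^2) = -3*p*r^4 - 12*p*r^3 + 2*p*r^2 + 16*p*r - 4*r^3 - 8*r^2 + 3*r + 12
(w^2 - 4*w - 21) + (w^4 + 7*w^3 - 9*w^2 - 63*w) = w^4 + 7*w^3 - 8*w^2 - 67*w - 21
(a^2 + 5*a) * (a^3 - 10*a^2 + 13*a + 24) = a^5 - 5*a^4 - 37*a^3 + 89*a^2 + 120*a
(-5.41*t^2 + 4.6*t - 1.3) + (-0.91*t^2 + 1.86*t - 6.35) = -6.32*t^2 + 6.46*t - 7.65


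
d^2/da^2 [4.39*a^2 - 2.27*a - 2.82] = 8.78000000000000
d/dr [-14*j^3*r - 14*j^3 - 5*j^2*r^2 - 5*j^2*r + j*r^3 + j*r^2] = j*(-14*j^2 - 10*j*r - 5*j + 3*r^2 + 2*r)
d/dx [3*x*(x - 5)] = 6*x - 15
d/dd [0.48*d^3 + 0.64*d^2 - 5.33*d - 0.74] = 1.44*d^2 + 1.28*d - 5.33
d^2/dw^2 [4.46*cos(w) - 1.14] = -4.46*cos(w)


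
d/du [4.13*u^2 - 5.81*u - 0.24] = 8.26*u - 5.81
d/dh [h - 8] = 1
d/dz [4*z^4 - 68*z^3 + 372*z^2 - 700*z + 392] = 16*z^3 - 204*z^2 + 744*z - 700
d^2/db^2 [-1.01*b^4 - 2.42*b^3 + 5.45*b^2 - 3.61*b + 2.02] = -12.12*b^2 - 14.52*b + 10.9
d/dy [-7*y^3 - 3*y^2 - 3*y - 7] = -21*y^2 - 6*y - 3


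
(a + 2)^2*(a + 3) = a^3 + 7*a^2 + 16*a + 12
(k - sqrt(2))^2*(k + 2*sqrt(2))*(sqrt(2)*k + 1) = sqrt(2)*k^4 + k^3 - 6*sqrt(2)*k^2 + 2*k + 4*sqrt(2)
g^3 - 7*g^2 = g^2*(g - 7)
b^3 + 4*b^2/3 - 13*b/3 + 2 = (b - 1)*(b - 2/3)*(b + 3)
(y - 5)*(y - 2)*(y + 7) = y^3 - 39*y + 70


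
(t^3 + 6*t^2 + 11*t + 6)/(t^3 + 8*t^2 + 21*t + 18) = (t + 1)/(t + 3)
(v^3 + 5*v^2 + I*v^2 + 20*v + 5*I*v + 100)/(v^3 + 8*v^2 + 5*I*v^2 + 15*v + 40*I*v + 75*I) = (v - 4*I)/(v + 3)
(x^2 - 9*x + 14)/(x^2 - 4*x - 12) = (-x^2 + 9*x - 14)/(-x^2 + 4*x + 12)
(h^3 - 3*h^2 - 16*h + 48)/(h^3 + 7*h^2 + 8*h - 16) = (h^2 - 7*h + 12)/(h^2 + 3*h - 4)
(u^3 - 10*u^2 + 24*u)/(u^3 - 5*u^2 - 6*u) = (u - 4)/(u + 1)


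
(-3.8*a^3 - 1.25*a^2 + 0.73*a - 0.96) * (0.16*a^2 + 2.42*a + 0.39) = -0.608*a^5 - 9.396*a^4 - 4.3902*a^3 + 1.1255*a^2 - 2.0385*a - 0.3744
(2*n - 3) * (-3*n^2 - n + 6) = -6*n^3 + 7*n^2 + 15*n - 18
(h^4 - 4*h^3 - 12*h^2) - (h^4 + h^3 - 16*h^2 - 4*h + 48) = -5*h^3 + 4*h^2 + 4*h - 48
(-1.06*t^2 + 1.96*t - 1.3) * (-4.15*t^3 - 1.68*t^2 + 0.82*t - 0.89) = 4.399*t^5 - 6.3532*t^4 + 1.233*t^3 + 4.7346*t^2 - 2.8104*t + 1.157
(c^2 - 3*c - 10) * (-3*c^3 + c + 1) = -3*c^5 + 9*c^4 + 31*c^3 - 2*c^2 - 13*c - 10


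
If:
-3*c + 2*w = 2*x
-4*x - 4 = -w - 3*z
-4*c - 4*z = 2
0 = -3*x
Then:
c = -11/3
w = -11/2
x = 0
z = 19/6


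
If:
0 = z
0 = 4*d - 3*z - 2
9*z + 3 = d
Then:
No Solution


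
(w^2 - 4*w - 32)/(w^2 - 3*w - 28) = (w - 8)/(w - 7)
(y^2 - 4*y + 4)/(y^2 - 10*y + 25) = (y^2 - 4*y + 4)/(y^2 - 10*y + 25)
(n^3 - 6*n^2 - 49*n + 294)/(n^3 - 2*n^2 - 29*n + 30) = (n^2 - 49)/(n^2 + 4*n - 5)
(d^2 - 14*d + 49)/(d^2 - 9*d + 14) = (d - 7)/(d - 2)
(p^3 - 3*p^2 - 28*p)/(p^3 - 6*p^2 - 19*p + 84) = p/(p - 3)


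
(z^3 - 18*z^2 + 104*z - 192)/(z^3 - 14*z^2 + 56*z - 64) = (z - 6)/(z - 2)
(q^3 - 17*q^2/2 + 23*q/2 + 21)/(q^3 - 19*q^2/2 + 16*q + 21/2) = (2*q^3 - 17*q^2 + 23*q + 42)/(2*q^3 - 19*q^2 + 32*q + 21)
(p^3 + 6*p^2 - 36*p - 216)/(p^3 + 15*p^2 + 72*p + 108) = (p - 6)/(p + 3)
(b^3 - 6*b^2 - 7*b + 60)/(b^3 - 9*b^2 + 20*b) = (b + 3)/b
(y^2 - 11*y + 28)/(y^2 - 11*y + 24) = (y^2 - 11*y + 28)/(y^2 - 11*y + 24)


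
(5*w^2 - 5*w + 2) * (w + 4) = 5*w^3 + 15*w^2 - 18*w + 8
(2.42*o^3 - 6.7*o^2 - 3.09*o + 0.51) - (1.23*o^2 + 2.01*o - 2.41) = 2.42*o^3 - 7.93*o^2 - 5.1*o + 2.92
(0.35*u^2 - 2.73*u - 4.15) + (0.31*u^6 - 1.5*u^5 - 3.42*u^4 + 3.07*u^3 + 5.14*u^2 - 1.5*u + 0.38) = 0.31*u^6 - 1.5*u^5 - 3.42*u^4 + 3.07*u^3 + 5.49*u^2 - 4.23*u - 3.77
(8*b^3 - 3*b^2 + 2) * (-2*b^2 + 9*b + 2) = -16*b^5 + 78*b^4 - 11*b^3 - 10*b^2 + 18*b + 4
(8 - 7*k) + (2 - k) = 10 - 8*k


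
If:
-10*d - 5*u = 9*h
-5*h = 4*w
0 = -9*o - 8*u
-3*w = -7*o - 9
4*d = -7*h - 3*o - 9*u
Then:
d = 3564/6733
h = -7020/6733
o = -4896/6733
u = 5508/6733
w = 8775/6733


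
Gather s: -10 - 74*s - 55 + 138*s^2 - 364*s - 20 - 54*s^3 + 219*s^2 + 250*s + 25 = -54*s^3 + 357*s^2 - 188*s - 60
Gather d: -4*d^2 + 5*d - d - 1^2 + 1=-4*d^2 + 4*d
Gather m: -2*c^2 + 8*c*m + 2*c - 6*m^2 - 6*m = -2*c^2 + 2*c - 6*m^2 + m*(8*c - 6)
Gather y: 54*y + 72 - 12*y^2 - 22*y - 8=-12*y^2 + 32*y + 64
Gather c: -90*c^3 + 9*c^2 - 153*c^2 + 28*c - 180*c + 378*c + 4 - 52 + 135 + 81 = -90*c^3 - 144*c^2 + 226*c + 168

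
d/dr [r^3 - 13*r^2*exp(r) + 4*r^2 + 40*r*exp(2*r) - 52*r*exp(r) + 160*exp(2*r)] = -13*r^2*exp(r) + 3*r^2 + 80*r*exp(2*r) - 78*r*exp(r) + 8*r + 360*exp(2*r) - 52*exp(r)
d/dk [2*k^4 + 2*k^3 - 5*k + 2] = 8*k^3 + 6*k^2 - 5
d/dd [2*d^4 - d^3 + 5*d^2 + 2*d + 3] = 8*d^3 - 3*d^2 + 10*d + 2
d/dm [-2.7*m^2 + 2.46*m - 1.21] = 2.46 - 5.4*m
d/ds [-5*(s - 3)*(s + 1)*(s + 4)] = -15*s^2 - 20*s + 55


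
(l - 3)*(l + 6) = l^2 + 3*l - 18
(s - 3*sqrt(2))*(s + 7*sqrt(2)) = s^2 + 4*sqrt(2)*s - 42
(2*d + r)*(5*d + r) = 10*d^2 + 7*d*r + r^2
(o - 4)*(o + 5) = o^2 + o - 20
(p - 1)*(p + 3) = p^2 + 2*p - 3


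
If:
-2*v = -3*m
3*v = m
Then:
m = 0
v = 0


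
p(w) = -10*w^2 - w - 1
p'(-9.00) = 179.00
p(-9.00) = -802.00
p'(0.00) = -1.00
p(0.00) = -1.00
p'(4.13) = -83.60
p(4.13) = -175.70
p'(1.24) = -25.80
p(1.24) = -17.62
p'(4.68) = -94.60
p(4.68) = -224.70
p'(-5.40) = 107.00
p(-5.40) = -287.20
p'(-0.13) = 1.60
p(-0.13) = -1.04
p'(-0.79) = 14.80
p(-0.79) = -6.45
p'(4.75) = -96.00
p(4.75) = -231.38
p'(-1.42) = 27.40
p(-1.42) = -19.74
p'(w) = -20*w - 1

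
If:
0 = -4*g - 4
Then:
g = -1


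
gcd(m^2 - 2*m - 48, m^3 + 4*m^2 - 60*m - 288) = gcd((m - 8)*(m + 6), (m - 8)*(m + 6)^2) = m^2 - 2*m - 48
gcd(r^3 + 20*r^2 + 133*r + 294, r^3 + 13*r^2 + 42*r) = r^2 + 13*r + 42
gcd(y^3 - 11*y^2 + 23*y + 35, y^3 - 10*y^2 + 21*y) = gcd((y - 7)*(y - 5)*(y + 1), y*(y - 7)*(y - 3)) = y - 7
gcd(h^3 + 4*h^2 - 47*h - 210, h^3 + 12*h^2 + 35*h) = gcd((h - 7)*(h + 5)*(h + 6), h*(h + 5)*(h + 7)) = h + 5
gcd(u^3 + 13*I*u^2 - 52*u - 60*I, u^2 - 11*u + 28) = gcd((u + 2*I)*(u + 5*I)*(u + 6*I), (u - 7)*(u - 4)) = 1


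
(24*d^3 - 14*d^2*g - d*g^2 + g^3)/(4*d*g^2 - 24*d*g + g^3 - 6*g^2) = (6*d^2 - 5*d*g + g^2)/(g*(g - 6))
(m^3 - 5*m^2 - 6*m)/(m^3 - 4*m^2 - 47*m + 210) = m*(m + 1)/(m^2 + 2*m - 35)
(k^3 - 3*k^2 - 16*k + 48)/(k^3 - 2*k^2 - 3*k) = (k^2 - 16)/(k*(k + 1))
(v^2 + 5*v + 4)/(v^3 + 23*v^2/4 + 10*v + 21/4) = 4*(v + 4)/(4*v^2 + 19*v + 21)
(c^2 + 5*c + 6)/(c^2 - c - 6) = (c + 3)/(c - 3)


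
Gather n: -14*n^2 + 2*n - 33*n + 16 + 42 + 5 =-14*n^2 - 31*n + 63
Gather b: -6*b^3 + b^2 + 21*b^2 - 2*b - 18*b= -6*b^3 + 22*b^2 - 20*b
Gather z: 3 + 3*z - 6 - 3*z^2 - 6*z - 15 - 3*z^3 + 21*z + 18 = -3*z^3 - 3*z^2 + 18*z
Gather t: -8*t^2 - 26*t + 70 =-8*t^2 - 26*t + 70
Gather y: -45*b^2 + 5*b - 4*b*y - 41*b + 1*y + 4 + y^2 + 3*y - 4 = -45*b^2 - 36*b + y^2 + y*(4 - 4*b)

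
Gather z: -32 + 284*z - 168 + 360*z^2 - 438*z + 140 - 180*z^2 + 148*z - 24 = 180*z^2 - 6*z - 84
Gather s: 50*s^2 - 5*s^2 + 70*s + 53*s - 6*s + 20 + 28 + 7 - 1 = 45*s^2 + 117*s + 54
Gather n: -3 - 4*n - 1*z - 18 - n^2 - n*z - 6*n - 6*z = -n^2 + n*(-z - 10) - 7*z - 21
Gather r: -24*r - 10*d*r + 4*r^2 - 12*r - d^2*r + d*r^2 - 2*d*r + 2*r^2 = r^2*(d + 6) + r*(-d^2 - 12*d - 36)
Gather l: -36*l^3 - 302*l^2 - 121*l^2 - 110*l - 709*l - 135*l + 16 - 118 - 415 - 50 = -36*l^3 - 423*l^2 - 954*l - 567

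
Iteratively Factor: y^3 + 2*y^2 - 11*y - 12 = (y - 3)*(y^2 + 5*y + 4) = (y - 3)*(y + 1)*(y + 4)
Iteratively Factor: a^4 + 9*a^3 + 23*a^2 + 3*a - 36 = (a + 3)*(a^3 + 6*a^2 + 5*a - 12) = (a + 3)^2*(a^2 + 3*a - 4) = (a + 3)^2*(a + 4)*(a - 1)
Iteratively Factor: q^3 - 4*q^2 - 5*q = (q - 5)*(q^2 + q) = q*(q - 5)*(q + 1)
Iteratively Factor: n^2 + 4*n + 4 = (n + 2)*(n + 2)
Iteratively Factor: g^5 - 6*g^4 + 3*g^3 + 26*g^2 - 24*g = (g)*(g^4 - 6*g^3 + 3*g^2 + 26*g - 24) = g*(g - 4)*(g^3 - 2*g^2 - 5*g + 6) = g*(g - 4)*(g + 2)*(g^2 - 4*g + 3) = g*(g - 4)*(g - 3)*(g + 2)*(g - 1)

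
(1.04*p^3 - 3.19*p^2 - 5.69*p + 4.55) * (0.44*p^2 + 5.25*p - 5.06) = 0.4576*p^5 + 4.0564*p^4 - 24.5135*p^3 - 11.7291*p^2 + 52.6789*p - 23.023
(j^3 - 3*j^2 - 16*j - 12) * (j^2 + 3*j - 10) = j^5 - 35*j^3 - 30*j^2 + 124*j + 120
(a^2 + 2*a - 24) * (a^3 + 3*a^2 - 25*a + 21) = a^5 + 5*a^4 - 43*a^3 - 101*a^2 + 642*a - 504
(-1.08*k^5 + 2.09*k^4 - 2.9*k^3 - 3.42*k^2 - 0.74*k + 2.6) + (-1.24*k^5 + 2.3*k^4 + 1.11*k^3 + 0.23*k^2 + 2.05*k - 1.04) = -2.32*k^5 + 4.39*k^4 - 1.79*k^3 - 3.19*k^2 + 1.31*k + 1.56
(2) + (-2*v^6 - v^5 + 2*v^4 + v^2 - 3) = -2*v^6 - v^5 + 2*v^4 + v^2 - 1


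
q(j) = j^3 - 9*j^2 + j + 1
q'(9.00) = 82.00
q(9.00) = 10.00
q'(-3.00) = 82.00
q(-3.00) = -110.00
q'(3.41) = -25.50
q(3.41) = -60.59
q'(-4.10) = 125.23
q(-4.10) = -223.31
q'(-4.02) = 121.84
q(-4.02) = -213.43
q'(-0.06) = 2.09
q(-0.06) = 0.91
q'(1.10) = -15.17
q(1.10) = -7.46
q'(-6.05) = 219.71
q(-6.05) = -555.92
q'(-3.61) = 105.08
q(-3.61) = -166.94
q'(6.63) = 13.53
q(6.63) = -96.55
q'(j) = 3*j^2 - 18*j + 1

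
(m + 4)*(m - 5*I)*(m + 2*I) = m^3 + 4*m^2 - 3*I*m^2 + 10*m - 12*I*m + 40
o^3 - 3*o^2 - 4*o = o*(o - 4)*(o + 1)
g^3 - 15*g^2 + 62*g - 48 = (g - 8)*(g - 6)*(g - 1)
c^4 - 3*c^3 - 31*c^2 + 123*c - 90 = (c - 5)*(c - 3)*(c - 1)*(c + 6)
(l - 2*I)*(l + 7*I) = l^2 + 5*I*l + 14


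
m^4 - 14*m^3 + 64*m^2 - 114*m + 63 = (m - 7)*(m - 3)^2*(m - 1)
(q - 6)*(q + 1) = q^2 - 5*q - 6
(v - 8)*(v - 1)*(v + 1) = v^3 - 8*v^2 - v + 8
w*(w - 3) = w^2 - 3*w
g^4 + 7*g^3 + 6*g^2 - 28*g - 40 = (g - 2)*(g + 2)^2*(g + 5)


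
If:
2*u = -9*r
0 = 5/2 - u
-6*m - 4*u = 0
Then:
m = -5/3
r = -5/9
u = 5/2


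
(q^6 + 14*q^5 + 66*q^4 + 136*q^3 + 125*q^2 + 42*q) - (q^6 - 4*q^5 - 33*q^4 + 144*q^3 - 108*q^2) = 18*q^5 + 99*q^4 - 8*q^3 + 233*q^2 + 42*q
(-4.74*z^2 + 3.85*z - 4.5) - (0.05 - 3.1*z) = -4.74*z^2 + 6.95*z - 4.55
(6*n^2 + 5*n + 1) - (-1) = 6*n^2 + 5*n + 2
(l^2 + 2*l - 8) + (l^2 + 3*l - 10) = 2*l^2 + 5*l - 18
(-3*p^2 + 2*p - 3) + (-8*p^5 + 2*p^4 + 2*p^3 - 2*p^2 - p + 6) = -8*p^5 + 2*p^4 + 2*p^3 - 5*p^2 + p + 3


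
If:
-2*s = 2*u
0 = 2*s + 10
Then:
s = -5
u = 5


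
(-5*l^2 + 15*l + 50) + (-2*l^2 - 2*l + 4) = -7*l^2 + 13*l + 54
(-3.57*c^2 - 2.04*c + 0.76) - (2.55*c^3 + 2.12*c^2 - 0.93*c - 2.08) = -2.55*c^3 - 5.69*c^2 - 1.11*c + 2.84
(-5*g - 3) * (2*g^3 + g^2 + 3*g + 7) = -10*g^4 - 11*g^3 - 18*g^2 - 44*g - 21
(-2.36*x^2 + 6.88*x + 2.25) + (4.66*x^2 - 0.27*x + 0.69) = 2.3*x^2 + 6.61*x + 2.94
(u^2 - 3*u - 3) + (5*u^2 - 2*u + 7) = 6*u^2 - 5*u + 4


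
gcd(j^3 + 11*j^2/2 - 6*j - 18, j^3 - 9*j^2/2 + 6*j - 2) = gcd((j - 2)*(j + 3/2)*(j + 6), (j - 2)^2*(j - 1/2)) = j - 2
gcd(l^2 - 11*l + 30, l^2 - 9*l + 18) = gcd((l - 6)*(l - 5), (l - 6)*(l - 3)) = l - 6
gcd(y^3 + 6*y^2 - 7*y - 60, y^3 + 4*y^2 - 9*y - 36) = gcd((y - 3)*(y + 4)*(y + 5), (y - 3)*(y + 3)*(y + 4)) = y^2 + y - 12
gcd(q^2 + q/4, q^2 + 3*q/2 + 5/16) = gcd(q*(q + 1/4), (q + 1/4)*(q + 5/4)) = q + 1/4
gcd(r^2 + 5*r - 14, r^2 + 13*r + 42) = r + 7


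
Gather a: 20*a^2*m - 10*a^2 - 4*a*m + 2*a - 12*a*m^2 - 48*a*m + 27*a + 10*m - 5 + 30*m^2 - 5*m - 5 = a^2*(20*m - 10) + a*(-12*m^2 - 52*m + 29) + 30*m^2 + 5*m - 10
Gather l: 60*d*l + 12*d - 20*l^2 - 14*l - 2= 12*d - 20*l^2 + l*(60*d - 14) - 2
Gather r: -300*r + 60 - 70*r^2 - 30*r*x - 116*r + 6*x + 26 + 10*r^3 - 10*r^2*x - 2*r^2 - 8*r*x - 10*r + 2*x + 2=10*r^3 + r^2*(-10*x - 72) + r*(-38*x - 426) + 8*x + 88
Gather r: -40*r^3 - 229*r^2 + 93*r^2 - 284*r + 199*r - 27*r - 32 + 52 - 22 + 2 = -40*r^3 - 136*r^2 - 112*r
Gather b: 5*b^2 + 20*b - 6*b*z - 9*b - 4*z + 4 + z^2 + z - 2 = 5*b^2 + b*(11 - 6*z) + z^2 - 3*z + 2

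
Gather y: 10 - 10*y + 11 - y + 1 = 22 - 11*y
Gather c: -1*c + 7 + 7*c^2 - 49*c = 7*c^2 - 50*c + 7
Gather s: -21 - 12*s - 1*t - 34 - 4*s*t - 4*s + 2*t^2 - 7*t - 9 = s*(-4*t - 16) + 2*t^2 - 8*t - 64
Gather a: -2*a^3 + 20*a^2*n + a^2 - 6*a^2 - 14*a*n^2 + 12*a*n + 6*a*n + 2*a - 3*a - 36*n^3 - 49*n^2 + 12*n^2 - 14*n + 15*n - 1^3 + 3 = -2*a^3 + a^2*(20*n - 5) + a*(-14*n^2 + 18*n - 1) - 36*n^3 - 37*n^2 + n + 2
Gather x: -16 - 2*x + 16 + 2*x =0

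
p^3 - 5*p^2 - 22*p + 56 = (p - 7)*(p - 2)*(p + 4)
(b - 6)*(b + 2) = b^2 - 4*b - 12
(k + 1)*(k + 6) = k^2 + 7*k + 6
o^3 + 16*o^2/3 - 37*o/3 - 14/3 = (o - 2)*(o + 1/3)*(o + 7)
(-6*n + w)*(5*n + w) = -30*n^2 - n*w + w^2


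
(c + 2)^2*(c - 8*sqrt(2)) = c^3 - 8*sqrt(2)*c^2 + 4*c^2 - 32*sqrt(2)*c + 4*c - 32*sqrt(2)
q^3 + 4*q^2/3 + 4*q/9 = q*(q + 2/3)^2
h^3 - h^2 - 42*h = h*(h - 7)*(h + 6)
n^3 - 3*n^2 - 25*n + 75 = (n - 5)*(n - 3)*(n + 5)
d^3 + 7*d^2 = d^2*(d + 7)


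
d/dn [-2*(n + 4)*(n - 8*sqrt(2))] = -4*n - 8 + 16*sqrt(2)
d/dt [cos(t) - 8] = -sin(t)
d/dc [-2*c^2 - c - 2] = -4*c - 1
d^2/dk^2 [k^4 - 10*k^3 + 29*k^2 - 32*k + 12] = 12*k^2 - 60*k + 58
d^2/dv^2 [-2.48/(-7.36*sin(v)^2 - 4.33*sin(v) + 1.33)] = (-537.362432*sin(v)^4 - 237.103872*sin(v)^3 + 662.44148*sin(v)^2 + 459.925672*sin(v) + 141.546992)/(7.36*sin(v)^2 + 4.33*sin(v) - 1.33)^3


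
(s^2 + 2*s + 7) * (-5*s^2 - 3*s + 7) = -5*s^4 - 13*s^3 - 34*s^2 - 7*s + 49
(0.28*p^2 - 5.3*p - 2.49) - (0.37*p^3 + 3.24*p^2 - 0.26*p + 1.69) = -0.37*p^3 - 2.96*p^2 - 5.04*p - 4.18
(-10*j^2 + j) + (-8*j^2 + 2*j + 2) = -18*j^2 + 3*j + 2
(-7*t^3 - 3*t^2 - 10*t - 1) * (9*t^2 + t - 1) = -63*t^5 - 34*t^4 - 86*t^3 - 16*t^2 + 9*t + 1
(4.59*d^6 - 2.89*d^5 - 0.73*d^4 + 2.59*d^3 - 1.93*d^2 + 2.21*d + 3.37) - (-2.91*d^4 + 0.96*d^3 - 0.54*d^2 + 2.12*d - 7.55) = 4.59*d^6 - 2.89*d^5 + 2.18*d^4 + 1.63*d^3 - 1.39*d^2 + 0.0899999999999999*d + 10.92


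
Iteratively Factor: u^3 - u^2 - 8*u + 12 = (u + 3)*(u^2 - 4*u + 4) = (u - 2)*(u + 3)*(u - 2)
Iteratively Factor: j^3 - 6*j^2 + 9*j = (j)*(j^2 - 6*j + 9) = j*(j - 3)*(j - 3)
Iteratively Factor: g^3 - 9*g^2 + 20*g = (g)*(g^2 - 9*g + 20) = g*(g - 5)*(g - 4)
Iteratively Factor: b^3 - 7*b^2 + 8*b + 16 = (b + 1)*(b^2 - 8*b + 16) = (b - 4)*(b + 1)*(b - 4)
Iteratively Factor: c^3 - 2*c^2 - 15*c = (c - 5)*(c^2 + 3*c) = c*(c - 5)*(c + 3)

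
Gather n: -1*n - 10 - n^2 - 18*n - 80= -n^2 - 19*n - 90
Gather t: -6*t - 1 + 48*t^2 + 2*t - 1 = 48*t^2 - 4*t - 2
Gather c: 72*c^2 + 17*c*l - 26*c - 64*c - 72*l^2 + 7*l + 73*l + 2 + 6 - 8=72*c^2 + c*(17*l - 90) - 72*l^2 + 80*l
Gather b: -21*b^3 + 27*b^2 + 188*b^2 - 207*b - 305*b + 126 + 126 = -21*b^3 + 215*b^2 - 512*b + 252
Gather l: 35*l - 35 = 35*l - 35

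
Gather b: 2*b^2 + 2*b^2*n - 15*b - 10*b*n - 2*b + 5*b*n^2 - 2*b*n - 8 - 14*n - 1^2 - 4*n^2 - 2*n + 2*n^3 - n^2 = b^2*(2*n + 2) + b*(5*n^2 - 12*n - 17) + 2*n^3 - 5*n^2 - 16*n - 9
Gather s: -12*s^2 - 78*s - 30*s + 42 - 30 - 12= -12*s^2 - 108*s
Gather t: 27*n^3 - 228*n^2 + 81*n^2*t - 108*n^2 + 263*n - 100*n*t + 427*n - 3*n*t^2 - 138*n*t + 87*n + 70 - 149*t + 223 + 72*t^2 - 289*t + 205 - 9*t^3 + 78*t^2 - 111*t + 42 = 27*n^3 - 336*n^2 + 777*n - 9*t^3 + t^2*(150 - 3*n) + t*(81*n^2 - 238*n - 549) + 540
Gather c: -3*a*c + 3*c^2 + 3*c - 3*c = -3*a*c + 3*c^2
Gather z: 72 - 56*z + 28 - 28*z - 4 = 96 - 84*z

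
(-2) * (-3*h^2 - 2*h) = 6*h^2 + 4*h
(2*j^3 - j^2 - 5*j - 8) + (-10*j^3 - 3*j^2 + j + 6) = -8*j^3 - 4*j^2 - 4*j - 2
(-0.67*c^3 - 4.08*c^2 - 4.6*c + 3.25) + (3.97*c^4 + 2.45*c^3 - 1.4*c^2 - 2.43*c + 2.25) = 3.97*c^4 + 1.78*c^3 - 5.48*c^2 - 7.03*c + 5.5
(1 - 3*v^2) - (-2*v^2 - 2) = 3 - v^2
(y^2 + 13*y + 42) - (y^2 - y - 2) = 14*y + 44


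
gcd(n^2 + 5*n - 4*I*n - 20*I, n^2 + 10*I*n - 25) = 1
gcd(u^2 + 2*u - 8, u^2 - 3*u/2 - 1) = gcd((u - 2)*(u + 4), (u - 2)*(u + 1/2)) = u - 2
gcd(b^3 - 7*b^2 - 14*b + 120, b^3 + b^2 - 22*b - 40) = b^2 - b - 20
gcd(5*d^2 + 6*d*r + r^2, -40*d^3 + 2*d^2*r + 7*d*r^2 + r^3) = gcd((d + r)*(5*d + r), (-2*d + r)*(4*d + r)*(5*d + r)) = 5*d + r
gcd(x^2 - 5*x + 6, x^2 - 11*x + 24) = x - 3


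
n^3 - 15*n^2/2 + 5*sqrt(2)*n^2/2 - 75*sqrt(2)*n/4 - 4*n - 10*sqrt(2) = (n - 8)*(n + 1/2)*(n + 5*sqrt(2)/2)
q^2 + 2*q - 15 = (q - 3)*(q + 5)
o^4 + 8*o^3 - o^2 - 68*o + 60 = (o - 2)*(o - 1)*(o + 5)*(o + 6)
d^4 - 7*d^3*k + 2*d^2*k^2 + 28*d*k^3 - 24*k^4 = (d - 6*k)*(d - 2*k)*(d - k)*(d + 2*k)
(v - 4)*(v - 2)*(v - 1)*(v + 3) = v^4 - 4*v^3 - 7*v^2 + 34*v - 24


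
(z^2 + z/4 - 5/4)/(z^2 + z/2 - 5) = (4*z^2 + z - 5)/(2*(2*z^2 + z - 10))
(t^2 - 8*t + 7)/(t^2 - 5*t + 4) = (t - 7)/(t - 4)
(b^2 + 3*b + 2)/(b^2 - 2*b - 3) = (b + 2)/(b - 3)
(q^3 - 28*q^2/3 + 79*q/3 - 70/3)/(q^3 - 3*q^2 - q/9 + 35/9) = 3*(q^2 - 7*q + 10)/(3*q^2 - 2*q - 5)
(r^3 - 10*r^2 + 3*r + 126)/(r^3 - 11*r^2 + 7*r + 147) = (r - 6)/(r - 7)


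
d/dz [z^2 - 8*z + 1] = 2*z - 8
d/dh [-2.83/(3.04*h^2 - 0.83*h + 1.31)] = (17.2064*h - 2.3489)/(3.04*h^2 - 0.83*h + 1.31)^2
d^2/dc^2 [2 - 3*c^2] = -6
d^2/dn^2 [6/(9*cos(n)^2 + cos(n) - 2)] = 6*(-324*sin(n)^4 + 235*sin(n)^2 + 127*cos(n)/4 - 27*cos(3*n)/4 + 127)/(-9*sin(n)^2 + cos(n) + 7)^3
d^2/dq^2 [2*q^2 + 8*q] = 4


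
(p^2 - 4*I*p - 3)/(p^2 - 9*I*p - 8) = (p - 3*I)/(p - 8*I)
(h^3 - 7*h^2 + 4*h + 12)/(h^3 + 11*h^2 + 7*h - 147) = (h^3 - 7*h^2 + 4*h + 12)/(h^3 + 11*h^2 + 7*h - 147)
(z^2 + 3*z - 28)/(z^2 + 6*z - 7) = (z - 4)/(z - 1)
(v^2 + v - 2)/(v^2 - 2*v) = (v^2 + v - 2)/(v*(v - 2))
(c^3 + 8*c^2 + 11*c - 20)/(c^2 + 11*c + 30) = (c^2 + 3*c - 4)/(c + 6)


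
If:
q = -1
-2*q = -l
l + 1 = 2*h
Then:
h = -1/2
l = -2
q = -1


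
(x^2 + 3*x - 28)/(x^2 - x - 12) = (x + 7)/(x + 3)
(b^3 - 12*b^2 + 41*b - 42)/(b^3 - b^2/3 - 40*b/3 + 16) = 3*(b^2 - 9*b + 14)/(3*b^2 + 8*b - 16)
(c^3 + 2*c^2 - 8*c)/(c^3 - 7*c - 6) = c*(-c^2 - 2*c + 8)/(-c^3 + 7*c + 6)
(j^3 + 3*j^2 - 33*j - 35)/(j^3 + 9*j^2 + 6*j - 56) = (j^2 - 4*j - 5)/(j^2 + 2*j - 8)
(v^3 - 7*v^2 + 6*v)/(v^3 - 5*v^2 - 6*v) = (v - 1)/(v + 1)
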